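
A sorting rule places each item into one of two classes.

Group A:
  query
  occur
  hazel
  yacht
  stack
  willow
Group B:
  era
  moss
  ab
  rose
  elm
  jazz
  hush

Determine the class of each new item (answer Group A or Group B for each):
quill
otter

'Group A' ⟺ length ≥ 5.

Group A, Group A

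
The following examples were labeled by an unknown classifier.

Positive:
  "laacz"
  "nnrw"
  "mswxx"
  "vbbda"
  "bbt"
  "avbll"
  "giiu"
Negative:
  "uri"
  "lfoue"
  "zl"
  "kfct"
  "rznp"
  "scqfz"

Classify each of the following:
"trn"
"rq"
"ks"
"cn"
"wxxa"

All 'Positive' examples share one property — has a double letter — and every 'Negative' example lacks it.

Negative, Negative, Negative, Negative, Positive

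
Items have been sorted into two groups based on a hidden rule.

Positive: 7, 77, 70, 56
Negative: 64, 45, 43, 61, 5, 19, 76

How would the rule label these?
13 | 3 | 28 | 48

The pattern is that an item is 'Positive' exactly when: multiple of 7.
13: Negative (13 = 7·1 + 6). 3: Negative (3 = 7·0 + 3). 28: Positive (28 = 7·4). 48: Negative (48 = 7·6 + 6).

Negative, Negative, Positive, Negative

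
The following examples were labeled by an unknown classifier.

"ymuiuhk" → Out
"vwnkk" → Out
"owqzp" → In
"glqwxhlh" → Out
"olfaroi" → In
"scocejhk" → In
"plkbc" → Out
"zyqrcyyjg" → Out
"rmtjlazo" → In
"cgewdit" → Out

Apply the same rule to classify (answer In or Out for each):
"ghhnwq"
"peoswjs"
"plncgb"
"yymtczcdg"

Out, In, Out, Out

Rule: contains 'o'. This holds for each 'In' example and fails for each 'Out' one.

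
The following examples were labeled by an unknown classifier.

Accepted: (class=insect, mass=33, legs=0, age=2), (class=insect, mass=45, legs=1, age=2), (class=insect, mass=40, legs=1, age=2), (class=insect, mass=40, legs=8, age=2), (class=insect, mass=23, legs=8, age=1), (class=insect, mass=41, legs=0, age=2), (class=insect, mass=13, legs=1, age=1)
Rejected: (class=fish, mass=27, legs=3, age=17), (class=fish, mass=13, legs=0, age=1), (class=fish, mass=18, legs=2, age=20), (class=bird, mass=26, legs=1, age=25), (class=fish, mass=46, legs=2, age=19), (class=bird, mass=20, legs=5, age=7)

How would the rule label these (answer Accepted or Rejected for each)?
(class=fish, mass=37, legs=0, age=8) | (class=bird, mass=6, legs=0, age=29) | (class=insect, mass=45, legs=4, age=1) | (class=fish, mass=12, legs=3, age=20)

The rule appears to be: class is insect.
Rejected: (class=fish, mass=37, legs=0, age=8), since class is fish.
Rejected: (class=bird, mass=6, legs=0, age=29), since class is bird.
Accepted: (class=insect, mass=45, legs=4, age=1), since class is insect.
Rejected: (class=fish, mass=12, legs=3, age=20), since class is fish.

Rejected, Rejected, Accepted, Rejected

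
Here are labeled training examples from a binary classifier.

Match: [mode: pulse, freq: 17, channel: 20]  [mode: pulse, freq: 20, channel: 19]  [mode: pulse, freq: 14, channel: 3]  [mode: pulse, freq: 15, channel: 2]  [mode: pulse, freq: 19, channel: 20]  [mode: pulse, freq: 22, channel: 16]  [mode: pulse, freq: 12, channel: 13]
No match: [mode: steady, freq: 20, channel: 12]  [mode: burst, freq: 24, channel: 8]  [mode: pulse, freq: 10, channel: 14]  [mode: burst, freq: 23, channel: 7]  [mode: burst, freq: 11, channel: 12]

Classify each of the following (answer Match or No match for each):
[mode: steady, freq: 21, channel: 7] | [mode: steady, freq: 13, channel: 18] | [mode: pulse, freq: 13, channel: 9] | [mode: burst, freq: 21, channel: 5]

No match, No match, Match, No match

A rule that fits every label: mode is pulse AND freq ≥ 11 — true of each 'Match' example, false of each 'No match' one.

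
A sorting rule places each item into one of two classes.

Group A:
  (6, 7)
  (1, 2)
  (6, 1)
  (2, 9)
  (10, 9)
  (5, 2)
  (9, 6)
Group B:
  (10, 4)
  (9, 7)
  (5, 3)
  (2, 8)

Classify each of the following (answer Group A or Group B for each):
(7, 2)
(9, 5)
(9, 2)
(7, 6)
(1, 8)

Group A, Group B, Group A, Group A, Group A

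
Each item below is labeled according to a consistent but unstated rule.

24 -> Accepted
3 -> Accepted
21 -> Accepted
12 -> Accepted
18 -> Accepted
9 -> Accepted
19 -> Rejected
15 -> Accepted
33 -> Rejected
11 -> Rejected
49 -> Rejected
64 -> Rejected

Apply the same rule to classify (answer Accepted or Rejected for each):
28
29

The simplest hypothesis consistent with all the labels is: multiple of 3 AND at most 24.

Rejected, Rejected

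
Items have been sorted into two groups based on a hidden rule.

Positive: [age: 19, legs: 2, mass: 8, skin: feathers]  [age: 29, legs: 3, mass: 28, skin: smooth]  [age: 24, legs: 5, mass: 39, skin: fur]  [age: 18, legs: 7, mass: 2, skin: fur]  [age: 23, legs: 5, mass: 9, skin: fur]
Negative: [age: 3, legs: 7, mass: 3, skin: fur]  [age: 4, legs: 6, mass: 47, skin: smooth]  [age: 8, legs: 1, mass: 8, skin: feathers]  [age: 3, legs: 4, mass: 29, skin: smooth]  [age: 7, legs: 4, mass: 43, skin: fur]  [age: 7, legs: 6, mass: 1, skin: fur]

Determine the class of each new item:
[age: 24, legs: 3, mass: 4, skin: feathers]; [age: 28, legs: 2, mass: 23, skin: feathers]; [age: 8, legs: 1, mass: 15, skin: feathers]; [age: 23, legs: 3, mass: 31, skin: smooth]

Positive, Positive, Negative, Positive

Every 'Positive' example satisfies: age ≥ 18. None of the 'Negative' examples do.
Positive: [age: 24, legs: 3, mass: 4, skin: feathers], since age = 24. Positive: [age: 28, legs: 2, mass: 23, skin: feathers], since age = 28. Negative: [age: 8, legs: 1, mass: 15, skin: feathers], since age = 8. Positive: [age: 23, legs: 3, mass: 31, skin: smooth], since age = 23.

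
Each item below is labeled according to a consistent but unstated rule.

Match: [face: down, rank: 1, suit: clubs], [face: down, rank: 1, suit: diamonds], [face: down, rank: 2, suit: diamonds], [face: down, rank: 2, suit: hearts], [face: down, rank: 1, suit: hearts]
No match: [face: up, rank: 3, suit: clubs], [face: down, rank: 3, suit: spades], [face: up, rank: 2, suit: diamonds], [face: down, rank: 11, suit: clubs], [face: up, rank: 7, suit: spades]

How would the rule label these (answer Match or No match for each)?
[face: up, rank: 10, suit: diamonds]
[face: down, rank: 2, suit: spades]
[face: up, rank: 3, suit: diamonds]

No match, Match, No match

Every 'Match' example satisfies: face is down AND rank ≤ 2. None of the 'No match' examples do.
[face: up, rank: 10, suit: diamonds]: face is up, rank = 10, doesn't match → No match.
[face: down, rank: 2, suit: spades]: face is down, rank = 2, qualifies → Match.
[face: up, rank: 3, suit: diamonds]: face is up, rank = 3, doesn't match → No match.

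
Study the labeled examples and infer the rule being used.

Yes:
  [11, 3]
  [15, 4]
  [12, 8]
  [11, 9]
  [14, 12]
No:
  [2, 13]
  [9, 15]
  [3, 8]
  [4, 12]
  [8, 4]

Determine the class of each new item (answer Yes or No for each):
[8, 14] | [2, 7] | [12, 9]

'Yes' ⟺ first ≥ 11.
[8, 14] → first 8 → No. [2, 7] → first 2 → No. [12, 9] → first 12 → Yes.

No, No, Yes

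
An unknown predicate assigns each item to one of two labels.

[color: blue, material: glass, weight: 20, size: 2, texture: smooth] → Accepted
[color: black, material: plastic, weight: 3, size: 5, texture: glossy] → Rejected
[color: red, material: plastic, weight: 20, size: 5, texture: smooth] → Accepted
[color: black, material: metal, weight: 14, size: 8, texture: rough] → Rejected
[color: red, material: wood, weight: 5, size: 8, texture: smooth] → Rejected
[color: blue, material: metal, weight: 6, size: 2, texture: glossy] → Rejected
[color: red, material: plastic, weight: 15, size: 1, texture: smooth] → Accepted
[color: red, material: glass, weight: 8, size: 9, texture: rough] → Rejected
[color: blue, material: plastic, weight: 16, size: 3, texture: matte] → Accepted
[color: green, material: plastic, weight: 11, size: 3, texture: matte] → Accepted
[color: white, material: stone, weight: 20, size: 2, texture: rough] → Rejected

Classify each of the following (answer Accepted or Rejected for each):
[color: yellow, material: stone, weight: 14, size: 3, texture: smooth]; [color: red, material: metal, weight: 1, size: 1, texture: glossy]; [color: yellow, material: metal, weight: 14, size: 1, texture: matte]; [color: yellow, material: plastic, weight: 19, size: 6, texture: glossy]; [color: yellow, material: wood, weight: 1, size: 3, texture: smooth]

Accepted, Rejected, Accepted, Accepted, Rejected

The rule appears to be: texture is not rough AND weight ≥ 8.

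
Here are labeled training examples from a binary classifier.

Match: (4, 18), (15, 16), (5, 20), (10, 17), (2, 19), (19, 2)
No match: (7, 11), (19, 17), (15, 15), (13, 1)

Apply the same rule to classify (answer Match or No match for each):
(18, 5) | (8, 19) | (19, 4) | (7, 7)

Match, Match, Match, No match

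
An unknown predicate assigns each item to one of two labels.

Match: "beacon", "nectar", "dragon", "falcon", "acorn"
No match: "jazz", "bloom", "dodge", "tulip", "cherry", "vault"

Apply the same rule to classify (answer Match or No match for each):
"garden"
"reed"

Every 'Match' example satisfies: contains 'n'. None of the 'No match' examples do.
Match: "garden", since has 'n'. No match: "reed", since no 'n'.

Match, No match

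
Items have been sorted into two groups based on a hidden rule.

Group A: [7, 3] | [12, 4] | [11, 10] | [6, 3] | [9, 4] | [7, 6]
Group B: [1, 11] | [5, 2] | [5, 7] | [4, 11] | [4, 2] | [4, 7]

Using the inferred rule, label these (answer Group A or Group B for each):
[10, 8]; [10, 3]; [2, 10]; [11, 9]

Group A, Group A, Group B, Group A

The rule appears to be: first ≥ 6.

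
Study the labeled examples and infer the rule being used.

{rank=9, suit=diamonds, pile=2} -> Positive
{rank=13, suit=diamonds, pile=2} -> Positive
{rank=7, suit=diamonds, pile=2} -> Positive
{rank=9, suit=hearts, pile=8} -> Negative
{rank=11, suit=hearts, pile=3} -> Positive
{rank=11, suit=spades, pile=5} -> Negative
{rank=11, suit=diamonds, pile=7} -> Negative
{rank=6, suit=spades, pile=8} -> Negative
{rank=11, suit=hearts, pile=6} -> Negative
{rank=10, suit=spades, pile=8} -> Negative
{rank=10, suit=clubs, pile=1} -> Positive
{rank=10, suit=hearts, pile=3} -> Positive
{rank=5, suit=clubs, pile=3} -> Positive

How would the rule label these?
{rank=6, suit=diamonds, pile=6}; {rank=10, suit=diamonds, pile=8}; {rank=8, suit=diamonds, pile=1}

Negative, Negative, Positive

One predicate separates the groups cleanly: pile ≤ 3.
{rank=6, suit=diamonds, pile=6}: Negative (pile = 6).
{rank=10, suit=diamonds, pile=8}: Negative (pile = 8).
{rank=8, suit=diamonds, pile=1}: Positive (pile = 1).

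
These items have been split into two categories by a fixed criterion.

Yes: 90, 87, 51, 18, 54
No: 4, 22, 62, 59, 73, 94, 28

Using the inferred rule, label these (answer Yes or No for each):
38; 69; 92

No, Yes, No

The distinguishing property — multiple of 3 — holds for all the 'Yes' cases and none of the 'No' cases.
38: No (38 = 3·12 + 2). 69: Yes (69 = 3·23). 92: No (92 = 3·30 + 2).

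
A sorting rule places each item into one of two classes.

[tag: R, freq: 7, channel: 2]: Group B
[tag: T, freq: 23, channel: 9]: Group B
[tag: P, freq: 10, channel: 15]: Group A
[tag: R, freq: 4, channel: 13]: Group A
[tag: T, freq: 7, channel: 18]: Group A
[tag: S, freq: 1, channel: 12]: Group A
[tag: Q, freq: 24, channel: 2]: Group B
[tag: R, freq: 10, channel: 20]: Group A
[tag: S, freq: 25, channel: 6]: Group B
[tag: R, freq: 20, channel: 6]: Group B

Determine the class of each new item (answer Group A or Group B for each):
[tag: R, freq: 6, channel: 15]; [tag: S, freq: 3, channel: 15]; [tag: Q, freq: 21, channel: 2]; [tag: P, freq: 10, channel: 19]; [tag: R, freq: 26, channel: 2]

Group A, Group A, Group B, Group A, Group B

One predicate separates the groups cleanly: channel ≥ 12.
[tag: R, freq: 6, channel: 15] — channel = 15, hence Group A. [tag: S, freq: 3, channel: 15] — channel = 15, hence Group A. [tag: Q, freq: 21, channel: 2] — channel = 2, hence Group B. [tag: P, freq: 10, channel: 19] — channel = 19, hence Group A. [tag: R, freq: 26, channel: 2] — channel = 2, hence Group B.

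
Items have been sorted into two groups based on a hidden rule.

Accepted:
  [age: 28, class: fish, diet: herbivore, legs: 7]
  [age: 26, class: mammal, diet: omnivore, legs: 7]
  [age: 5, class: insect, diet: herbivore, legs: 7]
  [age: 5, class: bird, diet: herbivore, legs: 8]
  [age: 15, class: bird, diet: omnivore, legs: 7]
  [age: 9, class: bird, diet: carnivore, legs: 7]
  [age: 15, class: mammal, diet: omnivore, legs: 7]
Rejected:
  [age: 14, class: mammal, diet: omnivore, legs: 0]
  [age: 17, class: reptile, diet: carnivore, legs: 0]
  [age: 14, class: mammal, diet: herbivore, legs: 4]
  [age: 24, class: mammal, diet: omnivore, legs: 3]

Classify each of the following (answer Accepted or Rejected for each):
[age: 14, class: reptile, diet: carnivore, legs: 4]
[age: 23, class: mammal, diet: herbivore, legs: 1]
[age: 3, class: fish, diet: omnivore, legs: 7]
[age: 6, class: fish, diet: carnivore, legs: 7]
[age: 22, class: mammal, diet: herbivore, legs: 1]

Rejected, Rejected, Accepted, Accepted, Rejected

The rule appears to be: legs ≥ 7.
[age: 14, class: reptile, diet: carnivore, legs: 4] — legs = 4, hence Rejected. [age: 23, class: mammal, diet: herbivore, legs: 1] — legs = 1, hence Rejected. [age: 3, class: fish, diet: omnivore, legs: 7] — legs = 7, hence Accepted. [age: 6, class: fish, diet: carnivore, legs: 7] — legs = 7, hence Accepted. [age: 22, class: mammal, diet: herbivore, legs: 1] — legs = 1, hence Rejected.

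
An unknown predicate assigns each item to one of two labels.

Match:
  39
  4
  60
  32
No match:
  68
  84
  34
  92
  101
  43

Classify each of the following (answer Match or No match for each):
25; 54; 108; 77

'Match' ⟺ ≡ 4 (mod 7).
25: Match (25 mod 7 = 4). 54: No match (54 mod 7 = 5). 108: No match (108 mod 7 = 3). 77: No match (77 mod 7 = 0).

Match, No match, No match, No match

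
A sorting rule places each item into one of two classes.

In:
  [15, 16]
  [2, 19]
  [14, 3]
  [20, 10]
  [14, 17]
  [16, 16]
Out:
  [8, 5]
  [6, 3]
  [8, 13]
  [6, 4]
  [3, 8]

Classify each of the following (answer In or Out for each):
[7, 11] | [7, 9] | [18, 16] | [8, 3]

Out, Out, In, Out

All 'In' examples share one property — max ≥ 14 — and every 'Out' example lacks it.
[7, 11]: Out (max 11). [7, 9]: Out (max 9). [18, 16]: In (max 18). [8, 3]: Out (max 8).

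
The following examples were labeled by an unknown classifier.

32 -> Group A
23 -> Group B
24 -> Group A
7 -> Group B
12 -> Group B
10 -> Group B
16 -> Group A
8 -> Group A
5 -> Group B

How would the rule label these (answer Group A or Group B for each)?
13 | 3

Group B, Group B

Checking candidate rules against both groups, what survives is: multiple of 8.
13 → 13 = 8·1 + 5 → Group B. 3 → 3 = 8·0 + 3 → Group B.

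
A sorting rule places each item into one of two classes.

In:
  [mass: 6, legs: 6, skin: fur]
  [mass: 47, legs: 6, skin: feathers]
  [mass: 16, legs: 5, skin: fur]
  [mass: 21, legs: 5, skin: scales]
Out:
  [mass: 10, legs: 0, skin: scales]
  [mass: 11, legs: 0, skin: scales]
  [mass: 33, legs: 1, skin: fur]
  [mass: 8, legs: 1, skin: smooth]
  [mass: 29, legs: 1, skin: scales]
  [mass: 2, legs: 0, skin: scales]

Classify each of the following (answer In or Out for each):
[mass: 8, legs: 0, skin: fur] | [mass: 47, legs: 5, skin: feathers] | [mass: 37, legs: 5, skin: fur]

A rule that fits every label: legs ≥ 5 — true of each 'In' example, false of each 'Out' one.
Out: [mass: 8, legs: 0, skin: fur], since legs = 0. In: [mass: 47, legs: 5, skin: feathers], since legs = 5. In: [mass: 37, legs: 5, skin: fur], since legs = 5.

Out, In, In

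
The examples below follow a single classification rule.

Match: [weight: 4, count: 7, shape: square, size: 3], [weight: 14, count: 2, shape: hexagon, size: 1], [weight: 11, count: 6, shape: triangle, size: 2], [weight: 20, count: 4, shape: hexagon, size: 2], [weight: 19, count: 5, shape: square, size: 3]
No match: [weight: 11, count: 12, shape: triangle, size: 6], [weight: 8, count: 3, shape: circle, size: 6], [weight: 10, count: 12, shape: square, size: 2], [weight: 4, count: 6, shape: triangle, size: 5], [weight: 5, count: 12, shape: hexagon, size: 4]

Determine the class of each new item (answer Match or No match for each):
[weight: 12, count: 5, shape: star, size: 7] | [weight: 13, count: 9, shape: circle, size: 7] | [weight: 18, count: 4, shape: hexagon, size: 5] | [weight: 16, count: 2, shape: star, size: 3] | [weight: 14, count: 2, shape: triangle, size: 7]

No match, No match, No match, Match, No match

Rule: size ≤ 3 AND count ≤ 7. This holds for each 'Match' example and fails for each 'No match' one.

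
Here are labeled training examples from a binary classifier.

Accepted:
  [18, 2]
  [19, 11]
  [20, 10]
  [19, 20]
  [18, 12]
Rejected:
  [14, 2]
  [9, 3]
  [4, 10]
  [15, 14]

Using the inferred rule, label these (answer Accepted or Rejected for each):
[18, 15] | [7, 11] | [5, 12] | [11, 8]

The pattern is that an item is 'Accepted' exactly when: first ≥ 18.
[18, 15]: first 18 — has this property, so Accepted.
[7, 11]: first 7 — does not pass, so Rejected.
[5, 12]: first 5 — does not pass, so Rejected.
[11, 8]: first 11 — does not pass, so Rejected.

Accepted, Rejected, Rejected, Rejected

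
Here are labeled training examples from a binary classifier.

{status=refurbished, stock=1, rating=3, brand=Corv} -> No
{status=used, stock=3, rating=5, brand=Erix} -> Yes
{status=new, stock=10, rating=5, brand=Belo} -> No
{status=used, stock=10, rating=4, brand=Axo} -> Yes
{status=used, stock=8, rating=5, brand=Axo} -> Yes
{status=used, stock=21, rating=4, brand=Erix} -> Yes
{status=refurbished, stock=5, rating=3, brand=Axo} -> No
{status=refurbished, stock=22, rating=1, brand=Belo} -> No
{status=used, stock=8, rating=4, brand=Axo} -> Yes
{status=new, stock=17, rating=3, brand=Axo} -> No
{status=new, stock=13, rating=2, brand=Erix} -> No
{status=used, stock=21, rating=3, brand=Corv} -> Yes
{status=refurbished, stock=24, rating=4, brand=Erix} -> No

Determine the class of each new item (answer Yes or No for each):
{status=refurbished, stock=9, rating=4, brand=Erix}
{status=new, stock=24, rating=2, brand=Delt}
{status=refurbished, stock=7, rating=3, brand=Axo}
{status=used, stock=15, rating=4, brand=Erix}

Comparing the two groups points to one rule — status is used.
{status=refurbished, stock=9, rating=4, brand=Erix}: No (status is refurbished).
{status=new, stock=24, rating=2, brand=Delt}: No (status is new).
{status=refurbished, stock=7, rating=3, brand=Axo}: No (status is refurbished).
{status=used, stock=15, rating=4, brand=Erix}: Yes (status is used).

No, No, No, Yes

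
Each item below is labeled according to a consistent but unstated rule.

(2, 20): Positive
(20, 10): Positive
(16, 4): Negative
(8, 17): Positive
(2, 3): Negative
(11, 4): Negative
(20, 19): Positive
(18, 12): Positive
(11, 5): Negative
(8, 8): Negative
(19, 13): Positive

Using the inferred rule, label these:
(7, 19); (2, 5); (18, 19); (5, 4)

Positive, Negative, Positive, Negative

The simplest hypothesis consistent with all the labels is: sum ≥ 22.
(7, 19) — 7+19 = 26, hence Positive. (2, 5) — 2+5 = 7, hence Negative. (18, 19) — 18+19 = 37, hence Positive. (5, 4) — 5+4 = 9, hence Negative.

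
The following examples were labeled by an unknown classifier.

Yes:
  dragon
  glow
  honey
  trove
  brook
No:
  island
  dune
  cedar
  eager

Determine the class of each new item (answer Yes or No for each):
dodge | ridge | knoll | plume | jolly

Yes, No, Yes, No, Yes

A rule that fits every label: contains 'o' — true of each 'Yes' example, false of each 'No' one.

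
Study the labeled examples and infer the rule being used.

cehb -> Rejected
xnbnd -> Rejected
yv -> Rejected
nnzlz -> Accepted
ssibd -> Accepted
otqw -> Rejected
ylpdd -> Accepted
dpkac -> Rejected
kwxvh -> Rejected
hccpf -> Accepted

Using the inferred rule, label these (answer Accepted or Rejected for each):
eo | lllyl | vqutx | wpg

The simplest hypothesis consistent with all the labels is: has a double letter.
eo: no doubled letter, doesn't match → Rejected. lllyl: 'll' doubled, fits → Accepted. vqutx: no doubled letter, doesn't match → Rejected. wpg: no doubled letter, doesn't match → Rejected.

Rejected, Accepted, Rejected, Rejected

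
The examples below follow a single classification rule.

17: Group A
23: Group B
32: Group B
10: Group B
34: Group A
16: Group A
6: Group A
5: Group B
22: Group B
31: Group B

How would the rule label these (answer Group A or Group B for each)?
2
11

Group B, Group B

The classifier is using: digit sum ≥ 6.
2 → digit sum 2 → Group B.
11 → digit sum 1+1 = 2 → Group B.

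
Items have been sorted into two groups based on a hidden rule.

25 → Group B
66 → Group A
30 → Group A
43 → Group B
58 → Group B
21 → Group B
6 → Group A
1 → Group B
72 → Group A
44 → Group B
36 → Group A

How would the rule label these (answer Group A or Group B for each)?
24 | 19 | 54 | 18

Group A, Group B, Group A, Group A

One predicate separates the groups cleanly: multiple of 6.
24 → 24 = 6·4 → Group A. 19 → 19 = 6·3 + 1 → Group B. 54 → 54 = 6·9 → Group A. 18 → 18 = 6·3 → Group A.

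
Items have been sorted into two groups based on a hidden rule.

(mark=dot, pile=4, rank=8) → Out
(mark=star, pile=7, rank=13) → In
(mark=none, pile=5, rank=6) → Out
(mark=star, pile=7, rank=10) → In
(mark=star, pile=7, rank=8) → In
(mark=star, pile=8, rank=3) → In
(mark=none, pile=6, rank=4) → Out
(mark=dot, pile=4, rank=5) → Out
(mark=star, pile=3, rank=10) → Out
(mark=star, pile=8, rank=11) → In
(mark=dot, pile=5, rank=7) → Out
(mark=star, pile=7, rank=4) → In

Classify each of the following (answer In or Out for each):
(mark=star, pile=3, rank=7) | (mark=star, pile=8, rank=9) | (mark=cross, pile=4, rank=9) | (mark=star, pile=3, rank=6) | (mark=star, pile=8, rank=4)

The pattern is that an item is 'In' exactly when: pile ≥ 7.
(mark=star, pile=3, rank=7): pile = 3, fails this test → Out. (mark=star, pile=8, rank=9): pile = 8, matches → In. (mark=cross, pile=4, rank=9): pile = 4, fails this test → Out. (mark=star, pile=3, rank=6): pile = 3, fails this test → Out. (mark=star, pile=8, rank=4): pile = 8, matches → In.

Out, In, Out, Out, In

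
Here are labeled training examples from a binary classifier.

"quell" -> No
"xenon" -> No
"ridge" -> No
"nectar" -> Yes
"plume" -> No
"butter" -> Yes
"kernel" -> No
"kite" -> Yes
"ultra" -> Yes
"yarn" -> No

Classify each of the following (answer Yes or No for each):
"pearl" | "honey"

The distinguishing property — contains 't' — holds for all the 'Yes' cases and none of the 'No' cases.

No, No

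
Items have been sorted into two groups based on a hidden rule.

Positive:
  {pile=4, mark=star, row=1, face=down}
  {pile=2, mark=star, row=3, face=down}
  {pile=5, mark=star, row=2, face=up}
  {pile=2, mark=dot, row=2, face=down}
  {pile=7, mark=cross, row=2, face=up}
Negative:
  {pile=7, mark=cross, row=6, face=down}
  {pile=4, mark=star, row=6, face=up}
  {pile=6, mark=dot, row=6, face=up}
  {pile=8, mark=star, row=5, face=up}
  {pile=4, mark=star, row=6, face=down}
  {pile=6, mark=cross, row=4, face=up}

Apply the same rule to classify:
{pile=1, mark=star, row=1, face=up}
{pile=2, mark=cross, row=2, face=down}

Every 'Positive' example satisfies: row ≤ 3. None of the 'Negative' examples do.
{pile=1, mark=star, row=1, face=up} — row = 1, hence Positive. {pile=2, mark=cross, row=2, face=down} — row = 2, hence Positive.

Positive, Positive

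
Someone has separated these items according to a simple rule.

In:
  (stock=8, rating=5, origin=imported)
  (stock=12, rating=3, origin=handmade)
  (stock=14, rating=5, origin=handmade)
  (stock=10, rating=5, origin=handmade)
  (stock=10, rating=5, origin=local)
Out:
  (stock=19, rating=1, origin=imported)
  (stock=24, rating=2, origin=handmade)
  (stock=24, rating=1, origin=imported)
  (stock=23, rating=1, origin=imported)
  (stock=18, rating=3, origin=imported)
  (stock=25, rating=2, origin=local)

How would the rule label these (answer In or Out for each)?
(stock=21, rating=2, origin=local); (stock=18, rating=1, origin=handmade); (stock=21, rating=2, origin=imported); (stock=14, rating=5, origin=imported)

Out, Out, Out, In

'In' ⟺ stock ≤ 14.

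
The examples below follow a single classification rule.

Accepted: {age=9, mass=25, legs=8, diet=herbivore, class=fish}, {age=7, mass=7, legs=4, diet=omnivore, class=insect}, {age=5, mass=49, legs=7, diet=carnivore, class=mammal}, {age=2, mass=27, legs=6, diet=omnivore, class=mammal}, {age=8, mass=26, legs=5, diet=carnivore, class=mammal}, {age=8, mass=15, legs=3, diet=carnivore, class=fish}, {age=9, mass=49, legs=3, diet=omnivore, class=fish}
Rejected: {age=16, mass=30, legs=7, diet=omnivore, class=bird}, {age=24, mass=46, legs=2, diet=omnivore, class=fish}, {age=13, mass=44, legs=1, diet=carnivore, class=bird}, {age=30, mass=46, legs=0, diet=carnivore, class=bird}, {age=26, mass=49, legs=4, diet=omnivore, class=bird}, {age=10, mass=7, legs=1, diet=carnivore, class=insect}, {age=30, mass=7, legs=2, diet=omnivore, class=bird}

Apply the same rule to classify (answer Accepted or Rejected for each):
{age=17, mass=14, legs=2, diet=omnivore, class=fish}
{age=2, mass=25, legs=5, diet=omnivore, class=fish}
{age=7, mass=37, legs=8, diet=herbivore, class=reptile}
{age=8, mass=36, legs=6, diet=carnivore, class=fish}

Rejected, Accepted, Accepted, Accepted

Every 'Accepted' example satisfies: age ≤ 9. None of the 'Rejected' examples do.
{age=17, mass=14, legs=2, diet=omnivore, class=fish}: Rejected (age = 17).
{age=2, mass=25, legs=5, diet=omnivore, class=fish}: Accepted (age = 2).
{age=7, mass=37, legs=8, diet=herbivore, class=reptile}: Accepted (age = 7).
{age=8, mass=36, legs=6, diet=carnivore, class=fish}: Accepted (age = 8).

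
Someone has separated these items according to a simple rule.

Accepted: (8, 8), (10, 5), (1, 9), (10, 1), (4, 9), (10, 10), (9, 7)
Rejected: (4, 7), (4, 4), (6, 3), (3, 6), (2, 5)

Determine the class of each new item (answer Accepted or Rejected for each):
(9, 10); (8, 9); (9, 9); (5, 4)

Accepted, Accepted, Accepted, Rejected

The rule appears to be: max ≥ 8.
(9, 10): max 10 — qualifies, so Accepted. (8, 9): max 9 — qualifies, so Accepted. (9, 9): max 9 — qualifies, so Accepted. (5, 4): max 5 — fails the rule, so Rejected.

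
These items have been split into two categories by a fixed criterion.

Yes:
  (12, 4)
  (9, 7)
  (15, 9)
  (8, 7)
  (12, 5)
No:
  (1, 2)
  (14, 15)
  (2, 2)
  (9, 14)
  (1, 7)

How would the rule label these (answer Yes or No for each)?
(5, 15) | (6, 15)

The rule appears to be: first > second.
(5, 15) → 5 < 15 → No.
(6, 15) → 6 < 15 → No.

No, No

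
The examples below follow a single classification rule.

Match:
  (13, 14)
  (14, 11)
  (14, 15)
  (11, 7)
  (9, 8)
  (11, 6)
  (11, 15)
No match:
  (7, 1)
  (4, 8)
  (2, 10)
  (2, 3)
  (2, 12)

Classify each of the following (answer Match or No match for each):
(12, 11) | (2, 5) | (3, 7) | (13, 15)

Match, No match, No match, Match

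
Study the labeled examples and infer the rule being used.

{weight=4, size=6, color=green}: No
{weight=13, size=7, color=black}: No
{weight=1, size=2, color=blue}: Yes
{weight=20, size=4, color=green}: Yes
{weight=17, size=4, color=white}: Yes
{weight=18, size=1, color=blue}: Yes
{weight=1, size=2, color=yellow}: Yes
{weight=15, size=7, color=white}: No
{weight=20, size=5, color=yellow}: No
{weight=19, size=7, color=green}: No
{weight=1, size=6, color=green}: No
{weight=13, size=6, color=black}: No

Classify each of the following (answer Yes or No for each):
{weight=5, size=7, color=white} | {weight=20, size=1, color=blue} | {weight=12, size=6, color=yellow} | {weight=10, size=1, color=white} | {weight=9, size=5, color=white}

No, Yes, No, Yes, No

The simplest hypothesis consistent with all the labels is: size ≤ 4.
{weight=5, size=7, color=white}: No (size = 7). {weight=20, size=1, color=blue}: Yes (size = 1). {weight=12, size=6, color=yellow}: No (size = 6). {weight=10, size=1, color=white}: Yes (size = 1). {weight=9, size=5, color=white}: No (size = 5).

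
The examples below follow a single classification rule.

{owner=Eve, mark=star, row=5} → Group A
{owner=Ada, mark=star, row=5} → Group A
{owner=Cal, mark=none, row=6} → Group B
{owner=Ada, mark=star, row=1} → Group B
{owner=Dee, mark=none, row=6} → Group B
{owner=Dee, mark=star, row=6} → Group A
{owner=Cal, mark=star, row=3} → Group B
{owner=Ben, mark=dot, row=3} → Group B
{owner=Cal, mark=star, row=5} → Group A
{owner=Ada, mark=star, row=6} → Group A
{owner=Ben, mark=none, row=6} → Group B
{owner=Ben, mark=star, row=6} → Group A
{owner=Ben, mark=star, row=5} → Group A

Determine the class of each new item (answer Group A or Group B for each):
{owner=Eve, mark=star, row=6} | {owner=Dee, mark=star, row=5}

Group A, Group A

All 'Group A' examples share one property — mark is star AND row ≥ 5 — and every 'Group B' example lacks it.
Group A: {owner=Eve, mark=star, row=6}, since mark is star, row = 6. Group A: {owner=Dee, mark=star, row=5}, since mark is star, row = 5.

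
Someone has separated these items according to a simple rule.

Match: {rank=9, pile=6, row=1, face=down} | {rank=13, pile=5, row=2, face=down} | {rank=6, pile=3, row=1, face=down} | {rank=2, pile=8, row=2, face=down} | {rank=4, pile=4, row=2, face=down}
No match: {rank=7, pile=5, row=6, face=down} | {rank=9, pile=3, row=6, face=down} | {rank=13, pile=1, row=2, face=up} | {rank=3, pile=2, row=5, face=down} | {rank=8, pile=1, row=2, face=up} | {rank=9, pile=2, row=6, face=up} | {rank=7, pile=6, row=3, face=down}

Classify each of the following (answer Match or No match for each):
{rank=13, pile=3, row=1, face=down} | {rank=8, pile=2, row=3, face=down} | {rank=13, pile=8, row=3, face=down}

Rule: face is down AND row ≤ 2. This holds for each 'Match' example and fails for each 'No match' one.
{rank=13, pile=3, row=1, face=down}: face is down, row = 1 — fits, so Match.
{rank=8, pile=2, row=3, face=down}: face is down, row = 3 — does not fit, so No match.
{rank=13, pile=8, row=3, face=down}: face is down, row = 3 — does not fit, so No match.

Match, No match, No match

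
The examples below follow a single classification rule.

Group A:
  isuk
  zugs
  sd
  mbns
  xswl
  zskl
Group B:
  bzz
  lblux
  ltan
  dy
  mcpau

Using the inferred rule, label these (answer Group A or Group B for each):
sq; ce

Group A, Group B

Rule: contains 's'. This holds for each 'Group A' example and fails for each 'Group B' one.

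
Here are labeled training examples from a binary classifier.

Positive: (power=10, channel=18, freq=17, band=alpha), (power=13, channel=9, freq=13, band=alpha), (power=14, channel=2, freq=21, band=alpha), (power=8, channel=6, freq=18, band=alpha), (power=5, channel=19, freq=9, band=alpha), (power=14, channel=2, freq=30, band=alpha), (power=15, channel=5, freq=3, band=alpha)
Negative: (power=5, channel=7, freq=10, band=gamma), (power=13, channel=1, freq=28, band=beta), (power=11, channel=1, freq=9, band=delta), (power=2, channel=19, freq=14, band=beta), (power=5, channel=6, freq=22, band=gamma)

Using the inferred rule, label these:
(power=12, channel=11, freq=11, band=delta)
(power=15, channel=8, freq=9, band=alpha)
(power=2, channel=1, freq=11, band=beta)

The common property of the 'Positive' items is: band is alpha. No 'Negative' item has it.
Negative: (power=12, channel=11, freq=11, band=delta), since band is delta. Positive: (power=15, channel=8, freq=9, band=alpha), since band is alpha. Negative: (power=2, channel=1, freq=11, band=beta), since band is beta.

Negative, Positive, Negative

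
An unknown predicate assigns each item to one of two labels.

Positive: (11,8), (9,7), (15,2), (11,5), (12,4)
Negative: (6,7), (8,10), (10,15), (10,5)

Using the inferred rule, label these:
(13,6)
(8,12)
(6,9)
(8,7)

Positive, Negative, Negative, Negative

The classifier is using: first > second AND sum ≥ 16.
(13,6): 13 > 6, 13+6 = 19 — has this property, so Positive. (8,12): 8 < 12, 8+12 = 20 — doesn't qualify, so Negative. (6,9): 6 < 9, 6+9 = 15 — doesn't qualify, so Negative. (8,7): 8 > 7, 8+7 = 15 — doesn't qualify, so Negative.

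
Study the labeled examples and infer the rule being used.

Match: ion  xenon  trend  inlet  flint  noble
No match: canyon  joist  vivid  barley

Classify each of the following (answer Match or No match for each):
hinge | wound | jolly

Match, Match, No match

A rule that fits every label: odd length AND contains 'n' — true of each 'Match' example, false of each 'No match' one.
hinge: length 5, has 'n', passes → Match. wound: length 5, has 'n', passes → Match. jolly: length 5, no 'n', lacks this property → No match.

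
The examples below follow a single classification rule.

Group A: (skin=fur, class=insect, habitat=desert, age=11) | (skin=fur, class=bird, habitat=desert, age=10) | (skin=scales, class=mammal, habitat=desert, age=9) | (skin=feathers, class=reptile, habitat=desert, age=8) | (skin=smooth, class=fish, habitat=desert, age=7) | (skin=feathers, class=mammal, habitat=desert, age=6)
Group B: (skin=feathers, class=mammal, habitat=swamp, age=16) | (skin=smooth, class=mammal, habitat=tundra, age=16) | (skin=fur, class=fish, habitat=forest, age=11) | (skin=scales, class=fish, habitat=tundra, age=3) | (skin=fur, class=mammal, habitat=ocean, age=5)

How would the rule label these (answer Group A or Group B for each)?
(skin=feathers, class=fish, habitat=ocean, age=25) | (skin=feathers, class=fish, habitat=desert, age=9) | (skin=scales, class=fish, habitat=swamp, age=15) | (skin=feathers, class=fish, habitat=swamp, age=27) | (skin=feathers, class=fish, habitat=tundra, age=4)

'Group A' ⟺ habitat is desert.

Group B, Group A, Group B, Group B, Group B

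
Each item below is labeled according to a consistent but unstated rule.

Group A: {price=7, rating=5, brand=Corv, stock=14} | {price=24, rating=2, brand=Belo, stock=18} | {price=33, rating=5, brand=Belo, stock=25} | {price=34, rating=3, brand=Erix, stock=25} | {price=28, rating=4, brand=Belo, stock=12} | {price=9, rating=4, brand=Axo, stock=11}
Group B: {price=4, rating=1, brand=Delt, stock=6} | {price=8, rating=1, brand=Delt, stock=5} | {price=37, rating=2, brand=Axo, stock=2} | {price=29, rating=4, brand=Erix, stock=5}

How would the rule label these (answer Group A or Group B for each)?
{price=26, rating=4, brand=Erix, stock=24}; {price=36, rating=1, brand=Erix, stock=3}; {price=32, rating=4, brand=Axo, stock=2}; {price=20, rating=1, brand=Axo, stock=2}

Rule: stock ≥ 11. This holds for each 'Group A' example and fails for each 'Group B' one.
{price=26, rating=4, brand=Erix, stock=24}: stock = 24, passes → Group A.
{price=36, rating=1, brand=Erix, stock=3}: stock = 3, fails this test → Group B.
{price=32, rating=4, brand=Axo, stock=2}: stock = 2, fails this test → Group B.
{price=20, rating=1, brand=Axo, stock=2}: stock = 2, fails this test → Group B.

Group A, Group B, Group B, Group B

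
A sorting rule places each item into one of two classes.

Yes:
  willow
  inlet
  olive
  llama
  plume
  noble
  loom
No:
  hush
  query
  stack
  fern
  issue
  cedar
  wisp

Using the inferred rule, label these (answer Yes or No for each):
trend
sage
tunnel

No, No, Yes

Looking at the examples, the only property every 'Yes' case has and every 'No' case lacks is: contains 'l'.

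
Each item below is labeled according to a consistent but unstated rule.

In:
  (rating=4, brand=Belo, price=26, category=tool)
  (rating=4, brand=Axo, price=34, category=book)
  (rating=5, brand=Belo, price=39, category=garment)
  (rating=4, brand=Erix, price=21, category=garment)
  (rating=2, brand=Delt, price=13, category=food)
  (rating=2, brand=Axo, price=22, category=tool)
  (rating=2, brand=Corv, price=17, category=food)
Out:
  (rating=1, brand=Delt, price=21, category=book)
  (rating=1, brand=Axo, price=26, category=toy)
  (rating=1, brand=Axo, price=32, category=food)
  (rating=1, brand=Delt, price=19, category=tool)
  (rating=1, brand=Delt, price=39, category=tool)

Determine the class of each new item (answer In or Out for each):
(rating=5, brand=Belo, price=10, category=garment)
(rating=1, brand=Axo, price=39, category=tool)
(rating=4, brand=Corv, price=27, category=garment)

In, Out, In

The simplest hypothesis consistent with all the labels is: rating ≥ 2.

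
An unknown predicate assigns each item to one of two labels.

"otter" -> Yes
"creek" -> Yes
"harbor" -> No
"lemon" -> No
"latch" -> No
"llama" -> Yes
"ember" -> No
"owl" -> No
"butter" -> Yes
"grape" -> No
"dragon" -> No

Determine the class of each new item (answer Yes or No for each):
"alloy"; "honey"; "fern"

Yes, No, No

Rule: has a double letter. This holds for each 'Yes' example and fails for each 'No' one.
"alloy" — 'll' doubled, hence Yes. "honey" — no doubled letter, hence No. "fern" — no doubled letter, hence No.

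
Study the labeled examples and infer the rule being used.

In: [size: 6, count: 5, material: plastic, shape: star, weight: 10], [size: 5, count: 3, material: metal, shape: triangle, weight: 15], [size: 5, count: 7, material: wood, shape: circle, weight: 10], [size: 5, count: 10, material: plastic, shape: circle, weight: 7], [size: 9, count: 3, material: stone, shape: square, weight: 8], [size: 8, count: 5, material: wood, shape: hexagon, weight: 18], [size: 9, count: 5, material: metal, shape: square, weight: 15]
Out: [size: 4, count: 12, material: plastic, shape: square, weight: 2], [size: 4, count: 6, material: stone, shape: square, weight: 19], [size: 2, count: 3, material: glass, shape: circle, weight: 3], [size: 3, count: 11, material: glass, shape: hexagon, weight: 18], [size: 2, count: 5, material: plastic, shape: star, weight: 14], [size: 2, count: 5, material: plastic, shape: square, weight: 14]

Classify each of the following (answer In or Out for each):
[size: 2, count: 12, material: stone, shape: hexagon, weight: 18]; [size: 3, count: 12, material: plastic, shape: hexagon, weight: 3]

Out, Out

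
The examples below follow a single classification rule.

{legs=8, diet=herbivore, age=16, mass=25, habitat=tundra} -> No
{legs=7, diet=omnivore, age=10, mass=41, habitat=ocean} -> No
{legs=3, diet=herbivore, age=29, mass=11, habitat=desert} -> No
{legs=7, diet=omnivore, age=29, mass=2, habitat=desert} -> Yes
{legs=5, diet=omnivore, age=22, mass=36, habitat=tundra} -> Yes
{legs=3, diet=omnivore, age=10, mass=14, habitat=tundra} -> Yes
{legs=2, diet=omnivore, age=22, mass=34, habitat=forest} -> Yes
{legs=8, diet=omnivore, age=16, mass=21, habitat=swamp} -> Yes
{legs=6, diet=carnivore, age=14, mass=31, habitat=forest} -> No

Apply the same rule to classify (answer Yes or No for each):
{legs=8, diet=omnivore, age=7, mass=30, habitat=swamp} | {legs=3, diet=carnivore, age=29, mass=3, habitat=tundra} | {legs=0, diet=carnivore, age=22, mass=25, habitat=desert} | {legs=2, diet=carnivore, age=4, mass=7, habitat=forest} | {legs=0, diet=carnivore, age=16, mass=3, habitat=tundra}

Yes, No, No, No, No

The classifier is using: diet is omnivore AND mass ≤ 36.
{legs=8, diet=omnivore, age=7, mass=30, habitat=swamp}: diet is omnivore, mass = 30, matches → Yes. {legs=3, diet=carnivore, age=29, mass=3, habitat=tundra}: diet is carnivore, mass = 3, fails this test → No. {legs=0, diet=carnivore, age=22, mass=25, habitat=desert}: diet is carnivore, mass = 25, fails this test → No. {legs=2, diet=carnivore, age=4, mass=7, habitat=forest}: diet is carnivore, mass = 7, fails this test → No. {legs=0, diet=carnivore, age=16, mass=3, habitat=tundra}: diet is carnivore, mass = 3, fails this test → No.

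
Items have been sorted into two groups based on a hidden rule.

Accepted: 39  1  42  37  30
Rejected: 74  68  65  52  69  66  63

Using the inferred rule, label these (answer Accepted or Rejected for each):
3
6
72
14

One predicate separates the groups cleanly: at most 42.
3: 3 ≤ 42, qualifies → Accepted. 6: 6 ≤ 42, qualifies → Accepted. 72: 72 > 42, fails this test → Rejected. 14: 14 ≤ 42, qualifies → Accepted.

Accepted, Accepted, Rejected, Accepted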